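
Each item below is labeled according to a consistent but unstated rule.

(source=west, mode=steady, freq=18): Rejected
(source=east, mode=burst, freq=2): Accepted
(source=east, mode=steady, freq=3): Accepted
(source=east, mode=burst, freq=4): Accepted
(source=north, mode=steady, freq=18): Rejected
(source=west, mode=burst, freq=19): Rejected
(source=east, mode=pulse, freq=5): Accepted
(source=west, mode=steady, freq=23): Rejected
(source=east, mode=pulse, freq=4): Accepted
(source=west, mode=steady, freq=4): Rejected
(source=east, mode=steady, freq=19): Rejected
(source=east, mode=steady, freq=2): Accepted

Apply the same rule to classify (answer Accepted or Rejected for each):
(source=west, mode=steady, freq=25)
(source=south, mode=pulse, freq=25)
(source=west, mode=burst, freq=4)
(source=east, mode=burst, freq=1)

Rejected, Rejected, Rejected, Accepted

All 'Accepted' examples share one property — source is east AND freq ≤ 5 — and every 'Rejected' example lacks it.
(source=west, mode=steady, freq=25): source is west, freq = 25, does not satisfy this → Rejected.
(source=south, mode=pulse, freq=25): source is south, freq = 25, does not satisfy this → Rejected.
(source=west, mode=burst, freq=4): source is west, freq = 4, does not satisfy this → Rejected.
(source=east, mode=burst, freq=1): source is east, freq = 1, has this property → Accepted.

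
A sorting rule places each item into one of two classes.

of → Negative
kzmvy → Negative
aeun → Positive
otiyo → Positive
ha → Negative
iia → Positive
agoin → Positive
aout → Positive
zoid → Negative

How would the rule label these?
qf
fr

One predicate separates the groups cleanly: has ≥ 3 vowels.
qf — 0 vowels, hence Negative.
fr — 0 vowels, hence Negative.

Negative, Negative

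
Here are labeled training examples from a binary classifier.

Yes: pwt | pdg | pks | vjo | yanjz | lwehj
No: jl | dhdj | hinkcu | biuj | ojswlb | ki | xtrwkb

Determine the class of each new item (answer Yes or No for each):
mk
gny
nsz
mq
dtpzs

Checking candidate rules against both groups, what survives is: odd length.
No: mk, since length 2.
Yes: gny, since length 3.
Yes: nsz, since length 3.
No: mq, since length 2.
Yes: dtpzs, since length 5.

No, Yes, Yes, No, Yes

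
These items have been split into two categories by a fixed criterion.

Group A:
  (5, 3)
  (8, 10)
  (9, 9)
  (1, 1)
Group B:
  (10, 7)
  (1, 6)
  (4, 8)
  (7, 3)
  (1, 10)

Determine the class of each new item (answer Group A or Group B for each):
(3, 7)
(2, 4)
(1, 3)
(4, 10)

Group B, Group A, Group A, Group B

The classifier is using: |first − second| ≤ 2.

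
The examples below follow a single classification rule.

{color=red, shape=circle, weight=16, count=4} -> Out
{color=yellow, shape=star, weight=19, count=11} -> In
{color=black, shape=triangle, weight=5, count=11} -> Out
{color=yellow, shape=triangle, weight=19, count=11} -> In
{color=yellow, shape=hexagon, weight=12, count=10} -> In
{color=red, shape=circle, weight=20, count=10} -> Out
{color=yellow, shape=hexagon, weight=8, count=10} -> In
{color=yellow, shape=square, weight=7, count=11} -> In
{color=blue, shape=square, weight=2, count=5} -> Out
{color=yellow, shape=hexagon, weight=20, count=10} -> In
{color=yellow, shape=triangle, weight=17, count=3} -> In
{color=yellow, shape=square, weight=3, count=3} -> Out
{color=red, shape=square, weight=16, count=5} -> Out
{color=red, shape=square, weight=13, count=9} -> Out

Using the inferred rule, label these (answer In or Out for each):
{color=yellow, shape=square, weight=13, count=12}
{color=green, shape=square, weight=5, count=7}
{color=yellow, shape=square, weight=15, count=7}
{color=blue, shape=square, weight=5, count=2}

In, Out, In, Out

Every 'In' example satisfies: color is yellow AND weight ≥ 5. None of the 'Out' examples do.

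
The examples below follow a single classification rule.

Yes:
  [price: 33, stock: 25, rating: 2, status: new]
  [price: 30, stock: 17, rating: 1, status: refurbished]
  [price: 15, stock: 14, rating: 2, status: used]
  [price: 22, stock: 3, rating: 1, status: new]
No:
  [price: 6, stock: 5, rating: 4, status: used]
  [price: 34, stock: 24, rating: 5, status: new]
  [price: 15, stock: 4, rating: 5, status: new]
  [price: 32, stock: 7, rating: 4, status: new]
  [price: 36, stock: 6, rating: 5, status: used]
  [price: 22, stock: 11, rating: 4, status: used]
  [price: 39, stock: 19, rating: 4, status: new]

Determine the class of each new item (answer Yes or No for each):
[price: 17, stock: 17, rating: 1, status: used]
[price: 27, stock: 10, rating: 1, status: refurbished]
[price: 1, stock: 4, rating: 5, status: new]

Yes, Yes, No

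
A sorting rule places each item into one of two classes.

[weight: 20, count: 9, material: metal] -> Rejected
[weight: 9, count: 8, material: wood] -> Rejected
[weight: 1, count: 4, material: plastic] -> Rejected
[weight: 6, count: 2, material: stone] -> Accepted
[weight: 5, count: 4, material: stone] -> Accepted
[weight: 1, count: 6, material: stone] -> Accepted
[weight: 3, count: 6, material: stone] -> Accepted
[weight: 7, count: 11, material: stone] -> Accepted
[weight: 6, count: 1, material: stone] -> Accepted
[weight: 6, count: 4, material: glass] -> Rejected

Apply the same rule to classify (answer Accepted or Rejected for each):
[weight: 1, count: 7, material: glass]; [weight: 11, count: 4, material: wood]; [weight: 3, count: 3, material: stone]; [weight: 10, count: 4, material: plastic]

Every 'Accepted' example satisfies: material is stone. None of the 'Rejected' examples do.
Rejected: [weight: 1, count: 7, material: glass], since material is glass. Rejected: [weight: 11, count: 4, material: wood], since material is wood. Accepted: [weight: 3, count: 3, material: stone], since material is stone. Rejected: [weight: 10, count: 4, material: plastic], since material is plastic.

Rejected, Rejected, Accepted, Rejected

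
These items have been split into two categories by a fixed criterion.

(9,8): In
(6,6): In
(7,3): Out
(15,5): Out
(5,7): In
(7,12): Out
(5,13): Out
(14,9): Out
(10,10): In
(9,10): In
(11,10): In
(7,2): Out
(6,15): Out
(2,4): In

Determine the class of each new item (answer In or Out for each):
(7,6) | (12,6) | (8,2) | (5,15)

In, Out, Out, Out

The common property of the 'In' items is: |first − second| ≤ 2. No 'Out' item has it.
(7,6) → |7−6| = 1 → In. (12,6) → |12−6| = 6 → Out. (8,2) → |8−2| = 6 → Out. (5,15) → |5−15| = 10 → Out.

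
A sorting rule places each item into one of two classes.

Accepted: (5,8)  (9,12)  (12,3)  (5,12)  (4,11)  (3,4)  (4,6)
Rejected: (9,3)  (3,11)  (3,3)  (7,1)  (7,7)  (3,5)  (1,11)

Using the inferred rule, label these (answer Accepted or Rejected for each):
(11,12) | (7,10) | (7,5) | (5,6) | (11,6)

Accepted, Accepted, Rejected, Accepted, Accepted

Comparing the two groups points to one rule — product is even.
(11,12): Accepted (11·12 = 132). (7,10): Accepted (7·10 = 70). (7,5): Rejected (7·5 = 35). (5,6): Accepted (5·6 = 30). (11,6): Accepted (11·6 = 66).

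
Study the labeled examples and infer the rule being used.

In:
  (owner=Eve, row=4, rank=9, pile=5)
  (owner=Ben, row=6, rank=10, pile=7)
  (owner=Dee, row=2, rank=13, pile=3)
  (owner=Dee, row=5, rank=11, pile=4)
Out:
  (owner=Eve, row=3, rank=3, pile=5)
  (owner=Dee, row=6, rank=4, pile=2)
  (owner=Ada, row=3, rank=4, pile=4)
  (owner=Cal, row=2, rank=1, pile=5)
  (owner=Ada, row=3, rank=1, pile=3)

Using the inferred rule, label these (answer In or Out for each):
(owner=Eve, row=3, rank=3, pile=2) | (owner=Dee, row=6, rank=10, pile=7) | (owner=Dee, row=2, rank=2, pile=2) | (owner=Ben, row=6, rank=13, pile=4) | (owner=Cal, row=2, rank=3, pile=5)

Out, In, Out, In, Out

The classifier is using: rank ≥ 9.
(owner=Eve, row=3, rank=3, pile=2): rank = 3 — fails the rule, so Out.
(owner=Dee, row=6, rank=10, pile=7): rank = 10 — matches, so In.
(owner=Dee, row=2, rank=2, pile=2): rank = 2 — fails the rule, so Out.
(owner=Ben, row=6, rank=13, pile=4): rank = 13 — matches, so In.
(owner=Cal, row=2, rank=3, pile=5): rank = 3 — fails the rule, so Out.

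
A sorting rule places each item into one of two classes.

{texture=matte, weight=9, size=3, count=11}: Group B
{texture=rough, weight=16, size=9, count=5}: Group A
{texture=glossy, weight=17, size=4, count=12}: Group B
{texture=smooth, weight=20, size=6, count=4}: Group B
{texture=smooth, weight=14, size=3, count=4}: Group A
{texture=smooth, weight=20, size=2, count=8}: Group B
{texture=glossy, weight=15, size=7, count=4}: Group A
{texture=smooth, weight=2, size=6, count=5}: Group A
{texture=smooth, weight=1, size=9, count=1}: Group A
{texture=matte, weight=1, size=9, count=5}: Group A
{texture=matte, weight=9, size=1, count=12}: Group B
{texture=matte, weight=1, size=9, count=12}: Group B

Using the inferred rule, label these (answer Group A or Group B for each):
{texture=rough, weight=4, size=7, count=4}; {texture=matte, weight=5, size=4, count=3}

Group A, Group A

The distinguishing property — weight ≤ 16 AND count ≤ 5 — holds for all the 'Group A' cases and none of the 'Group B' cases.
{texture=rough, weight=4, size=7, count=4} — weight = 4, count = 4, hence Group A.
{texture=matte, weight=5, size=4, count=3} — weight = 5, count = 3, hence Group A.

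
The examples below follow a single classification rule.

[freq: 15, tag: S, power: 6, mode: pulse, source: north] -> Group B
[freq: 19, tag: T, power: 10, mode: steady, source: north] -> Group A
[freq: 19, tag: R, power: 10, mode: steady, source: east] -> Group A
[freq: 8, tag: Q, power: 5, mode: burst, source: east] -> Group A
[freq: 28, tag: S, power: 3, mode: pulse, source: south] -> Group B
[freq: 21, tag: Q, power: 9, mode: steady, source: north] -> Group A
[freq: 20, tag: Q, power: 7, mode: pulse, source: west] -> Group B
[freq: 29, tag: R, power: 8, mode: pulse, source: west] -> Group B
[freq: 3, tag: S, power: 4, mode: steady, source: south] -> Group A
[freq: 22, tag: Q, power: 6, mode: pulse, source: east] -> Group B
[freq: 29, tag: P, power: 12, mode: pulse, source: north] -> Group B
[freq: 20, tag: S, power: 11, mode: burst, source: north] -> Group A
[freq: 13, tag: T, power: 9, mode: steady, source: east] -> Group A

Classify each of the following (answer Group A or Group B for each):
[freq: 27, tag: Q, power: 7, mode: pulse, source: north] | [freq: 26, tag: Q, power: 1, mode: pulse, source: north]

One predicate separates the groups cleanly: mode is not pulse.
[freq: 27, tag: Q, power: 7, mode: pulse, source: north] → mode is pulse → Group B.
[freq: 26, tag: Q, power: 1, mode: pulse, source: north] → mode is pulse → Group B.

Group B, Group B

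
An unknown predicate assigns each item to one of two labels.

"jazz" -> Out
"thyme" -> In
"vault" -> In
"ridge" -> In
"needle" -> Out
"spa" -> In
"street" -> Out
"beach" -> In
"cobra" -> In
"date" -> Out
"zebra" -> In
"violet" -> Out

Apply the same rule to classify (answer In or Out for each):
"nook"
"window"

Checking candidate rules against both groups, what survives is: odd length.
"nook" — length 4, hence Out. "window" — length 6, hence Out.

Out, Out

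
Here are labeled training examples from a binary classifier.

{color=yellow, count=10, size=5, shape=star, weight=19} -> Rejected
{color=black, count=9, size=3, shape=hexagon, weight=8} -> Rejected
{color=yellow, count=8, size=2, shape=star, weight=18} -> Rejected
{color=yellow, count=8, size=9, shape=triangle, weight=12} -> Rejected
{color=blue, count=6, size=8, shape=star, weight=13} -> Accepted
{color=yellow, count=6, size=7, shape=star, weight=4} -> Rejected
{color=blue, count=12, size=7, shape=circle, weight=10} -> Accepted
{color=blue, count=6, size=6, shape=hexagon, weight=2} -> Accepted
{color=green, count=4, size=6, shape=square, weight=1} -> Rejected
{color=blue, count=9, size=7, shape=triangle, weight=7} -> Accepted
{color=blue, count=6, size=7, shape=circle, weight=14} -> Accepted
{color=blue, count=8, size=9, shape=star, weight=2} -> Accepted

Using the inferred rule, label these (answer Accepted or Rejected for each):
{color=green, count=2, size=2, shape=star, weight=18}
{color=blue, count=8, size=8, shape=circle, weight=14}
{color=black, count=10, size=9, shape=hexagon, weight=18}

Rule: color is blue. This holds for each 'Accepted' example and fails for each 'Rejected' one.
{color=green, count=2, size=2, shape=star, weight=18}: color is green — lacks this property, so Rejected.
{color=blue, count=8, size=8, shape=circle, weight=14}: color is blue — passes, so Accepted.
{color=black, count=10, size=9, shape=hexagon, weight=18}: color is black — lacks this property, so Rejected.

Rejected, Accepted, Rejected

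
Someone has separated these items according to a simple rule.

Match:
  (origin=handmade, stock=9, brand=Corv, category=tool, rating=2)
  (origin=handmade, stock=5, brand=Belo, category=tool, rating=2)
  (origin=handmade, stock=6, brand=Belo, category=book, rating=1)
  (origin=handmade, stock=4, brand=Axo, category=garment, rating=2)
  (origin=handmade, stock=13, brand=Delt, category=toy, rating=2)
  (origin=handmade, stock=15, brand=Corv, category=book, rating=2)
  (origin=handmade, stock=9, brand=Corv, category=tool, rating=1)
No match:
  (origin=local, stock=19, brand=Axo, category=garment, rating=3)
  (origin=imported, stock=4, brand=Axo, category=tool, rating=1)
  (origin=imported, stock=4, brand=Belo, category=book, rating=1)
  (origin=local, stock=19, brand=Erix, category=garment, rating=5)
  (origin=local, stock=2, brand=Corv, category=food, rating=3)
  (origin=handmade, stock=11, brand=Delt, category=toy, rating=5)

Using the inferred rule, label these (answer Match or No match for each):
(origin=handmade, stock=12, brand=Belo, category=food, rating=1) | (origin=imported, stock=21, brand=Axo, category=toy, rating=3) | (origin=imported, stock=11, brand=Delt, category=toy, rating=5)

Match, No match, No match

A rule that fits every label: origin is handmade AND rating ≤ 2 — true of each 'Match' example, false of each 'No match' one.
Match: (origin=handmade, stock=12, brand=Belo, category=food, rating=1), since origin is handmade, rating = 1. No match: (origin=imported, stock=21, brand=Axo, category=toy, rating=3), since origin is imported, rating = 3. No match: (origin=imported, stock=11, brand=Delt, category=toy, rating=5), since origin is imported, rating = 5.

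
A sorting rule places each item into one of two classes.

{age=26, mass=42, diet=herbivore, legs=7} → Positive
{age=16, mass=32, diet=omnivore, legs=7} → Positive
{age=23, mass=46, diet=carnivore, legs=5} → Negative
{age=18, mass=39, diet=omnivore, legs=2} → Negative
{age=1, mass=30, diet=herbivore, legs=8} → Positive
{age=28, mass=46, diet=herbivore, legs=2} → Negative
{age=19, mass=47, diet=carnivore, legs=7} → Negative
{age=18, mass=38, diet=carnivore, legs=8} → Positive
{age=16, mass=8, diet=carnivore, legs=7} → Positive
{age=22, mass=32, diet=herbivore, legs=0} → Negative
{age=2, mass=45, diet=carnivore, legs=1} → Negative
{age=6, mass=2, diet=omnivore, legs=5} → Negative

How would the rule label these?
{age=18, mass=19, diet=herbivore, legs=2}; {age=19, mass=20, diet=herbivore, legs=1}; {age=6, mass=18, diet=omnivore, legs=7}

Negative, Negative, Positive

All 'Positive' examples share one property — legs ≥ 7 AND mass ≤ 42 — and every 'Negative' example lacks it.
{age=18, mass=19, diet=herbivore, legs=2}: legs = 2, mass = 19, doesn't qualify → Negative. {age=19, mass=20, diet=herbivore, legs=1}: legs = 1, mass = 20, doesn't qualify → Negative. {age=6, mass=18, diet=omnivore, legs=7}: legs = 7, mass = 18, meets the rule → Positive.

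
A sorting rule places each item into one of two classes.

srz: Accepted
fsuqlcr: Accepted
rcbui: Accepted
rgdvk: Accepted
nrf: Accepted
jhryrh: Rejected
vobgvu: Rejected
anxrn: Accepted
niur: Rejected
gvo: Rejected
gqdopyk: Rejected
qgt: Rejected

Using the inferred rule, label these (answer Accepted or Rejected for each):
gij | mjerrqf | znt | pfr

The rule appears to be: odd length AND contains 'r'.
gij: Rejected (length 3, no 'r').
mjerrqf: Accepted (length 7, has 'r').
znt: Rejected (length 3, no 'r').
pfr: Accepted (length 3, has 'r').

Rejected, Accepted, Rejected, Accepted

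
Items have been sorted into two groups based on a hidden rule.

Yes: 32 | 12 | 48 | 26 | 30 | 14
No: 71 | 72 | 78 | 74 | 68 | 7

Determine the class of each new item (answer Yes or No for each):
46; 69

The distinguishing property — even AND at most 48 — holds for all the 'Yes' cases and none of the 'No' cases.

Yes, No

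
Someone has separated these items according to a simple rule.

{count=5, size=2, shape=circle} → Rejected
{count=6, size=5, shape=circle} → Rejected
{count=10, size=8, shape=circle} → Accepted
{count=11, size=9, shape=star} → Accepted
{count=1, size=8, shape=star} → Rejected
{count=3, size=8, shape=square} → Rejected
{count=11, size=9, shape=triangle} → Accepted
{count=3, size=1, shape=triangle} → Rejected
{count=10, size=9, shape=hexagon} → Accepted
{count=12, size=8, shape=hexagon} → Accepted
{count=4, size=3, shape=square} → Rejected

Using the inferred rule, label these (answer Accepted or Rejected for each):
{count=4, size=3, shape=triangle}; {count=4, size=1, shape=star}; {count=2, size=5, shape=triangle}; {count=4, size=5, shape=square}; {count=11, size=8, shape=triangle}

The common property of the 'Accepted' items is: count ≥ 10. No 'Rejected' item has it.
{count=4, size=3, shape=triangle}: Rejected (count = 4).
{count=4, size=1, shape=star}: Rejected (count = 4).
{count=2, size=5, shape=triangle}: Rejected (count = 2).
{count=4, size=5, shape=square}: Rejected (count = 4).
{count=11, size=8, shape=triangle}: Accepted (count = 11).

Rejected, Rejected, Rejected, Rejected, Accepted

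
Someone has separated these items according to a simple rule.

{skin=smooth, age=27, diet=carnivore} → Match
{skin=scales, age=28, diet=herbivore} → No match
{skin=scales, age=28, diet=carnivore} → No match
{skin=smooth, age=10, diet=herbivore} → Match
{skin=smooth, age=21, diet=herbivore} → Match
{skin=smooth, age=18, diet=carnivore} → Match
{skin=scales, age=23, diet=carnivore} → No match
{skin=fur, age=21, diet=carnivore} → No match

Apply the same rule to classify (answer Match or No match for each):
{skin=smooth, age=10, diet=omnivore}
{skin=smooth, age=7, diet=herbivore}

Match, Match

The pattern is that an item is 'Match' exactly when: skin is smooth.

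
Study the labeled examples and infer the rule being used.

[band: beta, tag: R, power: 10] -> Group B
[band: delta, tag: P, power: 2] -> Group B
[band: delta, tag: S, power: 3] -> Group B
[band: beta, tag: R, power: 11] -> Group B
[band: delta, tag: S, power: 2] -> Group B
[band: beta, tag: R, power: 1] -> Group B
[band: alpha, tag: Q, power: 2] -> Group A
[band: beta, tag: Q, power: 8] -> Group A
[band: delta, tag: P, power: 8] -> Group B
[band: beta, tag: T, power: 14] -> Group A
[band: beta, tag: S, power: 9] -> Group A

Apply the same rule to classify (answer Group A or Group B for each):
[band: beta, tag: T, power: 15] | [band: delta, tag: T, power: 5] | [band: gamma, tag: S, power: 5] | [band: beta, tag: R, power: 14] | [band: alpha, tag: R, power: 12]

Group A, Group B, Group A, Group B, Group B

A rule that fits every label: band is not delta AND tag is not R — true of each 'Group A' example, false of each 'Group B' one.
Group A: [band: beta, tag: T, power: 15], since band is beta, tag is T.
Group B: [band: delta, tag: T, power: 5], since band is delta, tag is T.
Group A: [band: gamma, tag: S, power: 5], since band is gamma, tag is S.
Group B: [band: beta, tag: R, power: 14], since band is beta, tag is R.
Group B: [band: alpha, tag: R, power: 12], since band is alpha, tag is R.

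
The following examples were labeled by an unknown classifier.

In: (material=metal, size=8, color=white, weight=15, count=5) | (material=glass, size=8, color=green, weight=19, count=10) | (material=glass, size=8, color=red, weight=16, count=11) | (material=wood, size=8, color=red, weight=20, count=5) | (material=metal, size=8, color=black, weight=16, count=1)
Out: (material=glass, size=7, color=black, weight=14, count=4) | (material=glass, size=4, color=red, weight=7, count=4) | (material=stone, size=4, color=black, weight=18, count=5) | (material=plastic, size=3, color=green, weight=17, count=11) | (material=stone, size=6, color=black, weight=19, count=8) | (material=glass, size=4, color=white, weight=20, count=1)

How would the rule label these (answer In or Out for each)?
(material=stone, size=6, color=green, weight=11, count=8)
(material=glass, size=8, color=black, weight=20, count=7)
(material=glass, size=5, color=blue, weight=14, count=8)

Out, In, Out

The pattern is that an item is 'In' exactly when: size = 8.
(material=stone, size=6, color=green, weight=11, count=8): size = 6, does not pass → Out. (material=glass, size=8, color=black, weight=20, count=7): size = 8, meets the rule → In. (material=glass, size=5, color=blue, weight=14, count=8): size = 5, does not pass → Out.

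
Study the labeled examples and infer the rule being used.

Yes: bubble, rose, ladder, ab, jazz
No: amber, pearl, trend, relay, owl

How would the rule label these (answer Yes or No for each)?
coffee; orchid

The pattern is that an item is 'Yes' exactly when: even length.
coffee: length 6, has this property → Yes.
orchid: length 6, has this property → Yes.

Yes, Yes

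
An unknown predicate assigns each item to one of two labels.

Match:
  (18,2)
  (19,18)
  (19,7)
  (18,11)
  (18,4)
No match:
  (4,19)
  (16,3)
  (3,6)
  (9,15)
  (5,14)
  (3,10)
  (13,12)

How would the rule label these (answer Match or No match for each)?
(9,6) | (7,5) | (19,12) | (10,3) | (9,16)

No match, No match, Match, No match, No match

Every 'Match' example satisfies: first ≥ 18. None of the 'No match' examples do.
No match: (9,6), since first 9.
No match: (7,5), since first 7.
Match: (19,12), since first 19.
No match: (10,3), since first 10.
No match: (9,16), since first 9.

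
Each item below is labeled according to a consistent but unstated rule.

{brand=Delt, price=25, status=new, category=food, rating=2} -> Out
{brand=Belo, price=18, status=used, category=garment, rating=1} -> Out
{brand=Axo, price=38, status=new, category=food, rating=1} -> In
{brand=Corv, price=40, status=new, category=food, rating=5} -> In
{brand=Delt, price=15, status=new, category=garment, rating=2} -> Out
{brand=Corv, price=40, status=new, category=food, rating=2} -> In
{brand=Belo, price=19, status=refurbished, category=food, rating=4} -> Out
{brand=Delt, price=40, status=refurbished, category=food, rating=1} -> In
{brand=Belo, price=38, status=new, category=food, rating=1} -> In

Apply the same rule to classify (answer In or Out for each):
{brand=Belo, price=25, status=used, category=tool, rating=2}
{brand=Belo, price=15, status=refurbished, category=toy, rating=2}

Out, Out

The classifier is using: price ≥ 38.
{brand=Belo, price=25, status=used, category=tool, rating=2} — price = 25, hence Out. {brand=Belo, price=15, status=refurbished, category=toy, rating=2} — price = 15, hence Out.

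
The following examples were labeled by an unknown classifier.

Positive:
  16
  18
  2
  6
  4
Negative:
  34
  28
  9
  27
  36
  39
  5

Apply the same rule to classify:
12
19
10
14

'Positive' ⟺ even AND at most 18.
12: 12 is even, 12 ≤ 18, fits → Positive.
19: 19 is odd, 19 > 18, does not fit → Negative.
10: 10 is even, 10 ≤ 18, fits → Positive.
14: 14 is even, 14 ≤ 18, fits → Positive.

Positive, Negative, Positive, Positive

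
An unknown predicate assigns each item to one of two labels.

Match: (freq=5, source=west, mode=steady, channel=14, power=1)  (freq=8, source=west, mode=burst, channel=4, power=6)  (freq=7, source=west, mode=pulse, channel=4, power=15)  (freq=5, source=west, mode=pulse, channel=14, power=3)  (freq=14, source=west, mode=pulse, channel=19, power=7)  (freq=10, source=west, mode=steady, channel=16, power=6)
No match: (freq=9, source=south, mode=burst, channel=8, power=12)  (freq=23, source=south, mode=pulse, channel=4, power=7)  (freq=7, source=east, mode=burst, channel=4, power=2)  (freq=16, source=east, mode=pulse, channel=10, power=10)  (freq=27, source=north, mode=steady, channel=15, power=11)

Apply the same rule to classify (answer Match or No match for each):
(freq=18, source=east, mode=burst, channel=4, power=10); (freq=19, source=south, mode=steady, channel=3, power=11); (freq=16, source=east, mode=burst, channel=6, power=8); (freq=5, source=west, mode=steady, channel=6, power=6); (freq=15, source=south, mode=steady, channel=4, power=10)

No match, No match, No match, Match, No match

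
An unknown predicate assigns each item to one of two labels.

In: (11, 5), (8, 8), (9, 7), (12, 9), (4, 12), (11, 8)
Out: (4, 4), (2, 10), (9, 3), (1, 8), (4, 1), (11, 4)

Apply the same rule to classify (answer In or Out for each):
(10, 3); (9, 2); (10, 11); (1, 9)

Out, Out, In, Out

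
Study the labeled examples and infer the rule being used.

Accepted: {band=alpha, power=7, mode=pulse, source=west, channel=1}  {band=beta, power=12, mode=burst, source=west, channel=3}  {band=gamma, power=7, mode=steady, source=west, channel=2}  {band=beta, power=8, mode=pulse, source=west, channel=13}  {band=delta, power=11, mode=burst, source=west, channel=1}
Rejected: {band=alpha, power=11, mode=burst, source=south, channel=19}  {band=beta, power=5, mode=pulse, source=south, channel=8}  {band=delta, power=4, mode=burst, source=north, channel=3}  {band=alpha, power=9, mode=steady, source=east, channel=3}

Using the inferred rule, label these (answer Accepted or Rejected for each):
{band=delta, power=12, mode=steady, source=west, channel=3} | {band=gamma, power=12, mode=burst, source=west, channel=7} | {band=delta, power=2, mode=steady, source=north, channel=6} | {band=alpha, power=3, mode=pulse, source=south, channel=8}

Comparing the two groups points to one rule — source is west.
Accepted: {band=delta, power=12, mode=steady, source=west, channel=3}, since source is west.
Accepted: {band=gamma, power=12, mode=burst, source=west, channel=7}, since source is west.
Rejected: {band=delta, power=2, mode=steady, source=north, channel=6}, since source is north.
Rejected: {band=alpha, power=3, mode=pulse, source=south, channel=8}, since source is south.

Accepted, Accepted, Rejected, Rejected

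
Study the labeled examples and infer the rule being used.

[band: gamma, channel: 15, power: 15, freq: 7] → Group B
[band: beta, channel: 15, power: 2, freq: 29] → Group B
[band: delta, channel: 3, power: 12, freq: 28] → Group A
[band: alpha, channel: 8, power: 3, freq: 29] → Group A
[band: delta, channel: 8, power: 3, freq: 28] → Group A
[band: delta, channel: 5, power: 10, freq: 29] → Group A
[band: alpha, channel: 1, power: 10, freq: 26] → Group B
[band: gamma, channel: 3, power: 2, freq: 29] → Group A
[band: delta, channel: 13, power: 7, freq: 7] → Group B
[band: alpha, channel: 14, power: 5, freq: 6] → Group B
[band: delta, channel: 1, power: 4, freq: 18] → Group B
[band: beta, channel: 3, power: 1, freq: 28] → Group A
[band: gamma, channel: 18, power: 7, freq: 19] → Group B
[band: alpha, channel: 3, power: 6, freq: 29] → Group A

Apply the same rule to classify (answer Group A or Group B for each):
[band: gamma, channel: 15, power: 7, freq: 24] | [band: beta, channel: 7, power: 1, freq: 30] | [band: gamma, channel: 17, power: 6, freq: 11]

Group B, Group A, Group B

The common property of the 'Group A' items is: channel ≤ 8 AND freq ≥ 28. No 'Group B' item has it.
[band: gamma, channel: 15, power: 7, freq: 24]: channel = 15, freq = 24, fails the rule → Group B. [band: beta, channel: 7, power: 1, freq: 30]: channel = 7, freq = 30, fits → Group A. [band: gamma, channel: 17, power: 6, freq: 11]: channel = 17, freq = 11, fails the rule → Group B.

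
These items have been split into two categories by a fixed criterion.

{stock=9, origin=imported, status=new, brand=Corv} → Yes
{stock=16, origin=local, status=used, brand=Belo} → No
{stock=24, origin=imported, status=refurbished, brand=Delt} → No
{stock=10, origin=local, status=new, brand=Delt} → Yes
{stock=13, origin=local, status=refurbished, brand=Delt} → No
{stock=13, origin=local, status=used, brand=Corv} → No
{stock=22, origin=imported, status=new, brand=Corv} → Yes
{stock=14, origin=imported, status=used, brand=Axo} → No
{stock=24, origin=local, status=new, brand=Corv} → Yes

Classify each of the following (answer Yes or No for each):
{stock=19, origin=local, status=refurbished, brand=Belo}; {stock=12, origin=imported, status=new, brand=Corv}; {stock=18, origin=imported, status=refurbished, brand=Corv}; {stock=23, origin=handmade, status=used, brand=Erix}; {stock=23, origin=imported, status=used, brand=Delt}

Comparing the two groups points to one rule — status is new.
{stock=19, origin=local, status=refurbished, brand=Belo}: No (status is refurbished). {stock=12, origin=imported, status=new, brand=Corv}: Yes (status is new). {stock=18, origin=imported, status=refurbished, brand=Corv}: No (status is refurbished). {stock=23, origin=handmade, status=used, brand=Erix}: No (status is used). {stock=23, origin=imported, status=used, brand=Delt}: No (status is used).

No, Yes, No, No, No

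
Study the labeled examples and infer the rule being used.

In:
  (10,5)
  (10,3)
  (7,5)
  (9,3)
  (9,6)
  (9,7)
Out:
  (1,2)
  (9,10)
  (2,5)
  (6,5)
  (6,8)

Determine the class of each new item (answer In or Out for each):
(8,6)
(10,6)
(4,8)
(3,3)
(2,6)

Every 'In' example satisfies: first > second AND sum ≥ 12. None of the 'Out' examples do.

In, In, Out, Out, Out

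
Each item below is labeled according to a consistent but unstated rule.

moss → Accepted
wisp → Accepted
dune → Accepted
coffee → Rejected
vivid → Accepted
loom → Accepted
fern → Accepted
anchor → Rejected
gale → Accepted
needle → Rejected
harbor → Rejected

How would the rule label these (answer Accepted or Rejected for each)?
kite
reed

Accepted, Accepted

'Accepted' ⟺ length ≤ 5.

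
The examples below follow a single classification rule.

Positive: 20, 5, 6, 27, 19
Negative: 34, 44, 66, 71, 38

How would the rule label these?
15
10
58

Positive, Positive, Negative

All 'Positive' examples share one property — at most 27 — and every 'Negative' example lacks it.
15: 15 ≤ 27, meets the rule → Positive.
10: 10 ≤ 27, meets the rule → Positive.
58: 58 > 27, fails the rule → Negative.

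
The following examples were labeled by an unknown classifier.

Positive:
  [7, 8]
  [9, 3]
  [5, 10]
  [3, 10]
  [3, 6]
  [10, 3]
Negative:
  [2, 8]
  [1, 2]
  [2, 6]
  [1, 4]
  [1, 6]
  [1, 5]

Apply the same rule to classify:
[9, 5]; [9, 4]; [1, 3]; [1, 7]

All 'Positive' examples share one property — first ≥ 3 — and every 'Negative' example lacks it.

Positive, Positive, Negative, Negative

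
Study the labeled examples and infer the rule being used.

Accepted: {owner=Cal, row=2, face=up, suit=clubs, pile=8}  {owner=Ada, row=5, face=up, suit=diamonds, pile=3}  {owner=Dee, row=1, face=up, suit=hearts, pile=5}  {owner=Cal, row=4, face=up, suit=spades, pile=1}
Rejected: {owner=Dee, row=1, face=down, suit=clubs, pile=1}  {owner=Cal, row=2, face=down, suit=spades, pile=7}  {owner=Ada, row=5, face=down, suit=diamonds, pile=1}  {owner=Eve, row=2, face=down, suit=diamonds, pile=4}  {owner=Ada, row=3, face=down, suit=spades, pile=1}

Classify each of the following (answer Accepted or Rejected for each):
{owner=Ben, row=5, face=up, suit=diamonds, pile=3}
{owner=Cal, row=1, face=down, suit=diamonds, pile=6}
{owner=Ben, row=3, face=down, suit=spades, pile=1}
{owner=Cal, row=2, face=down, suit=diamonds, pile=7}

The pattern is that an item is 'Accepted' exactly when: face is up.
{owner=Ben, row=5, face=up, suit=diamonds, pile=3} → face is up → Accepted.
{owner=Cal, row=1, face=down, suit=diamonds, pile=6} → face is down → Rejected.
{owner=Ben, row=3, face=down, suit=spades, pile=1} → face is down → Rejected.
{owner=Cal, row=2, face=down, suit=diamonds, pile=7} → face is down → Rejected.

Accepted, Rejected, Rejected, Rejected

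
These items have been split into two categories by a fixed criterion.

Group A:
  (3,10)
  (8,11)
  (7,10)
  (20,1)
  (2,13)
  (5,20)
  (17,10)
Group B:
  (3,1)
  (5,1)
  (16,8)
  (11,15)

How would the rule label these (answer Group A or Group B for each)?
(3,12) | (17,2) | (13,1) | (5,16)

Looking at the examples, the only property every 'Group A' case has and every 'Group B' case lacks is: sum is odd.
(3,12): 3+12 = 15 — satisfies this, so Group A.
(17,2): 17+2 = 19 — satisfies this, so Group A.
(13,1): 13+1 = 14 — fails this test, so Group B.
(5,16): 5+16 = 21 — satisfies this, so Group A.

Group A, Group A, Group B, Group A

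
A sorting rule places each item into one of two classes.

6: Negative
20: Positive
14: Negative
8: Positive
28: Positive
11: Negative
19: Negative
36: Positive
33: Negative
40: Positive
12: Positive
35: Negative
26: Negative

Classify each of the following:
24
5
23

Positive, Negative, Negative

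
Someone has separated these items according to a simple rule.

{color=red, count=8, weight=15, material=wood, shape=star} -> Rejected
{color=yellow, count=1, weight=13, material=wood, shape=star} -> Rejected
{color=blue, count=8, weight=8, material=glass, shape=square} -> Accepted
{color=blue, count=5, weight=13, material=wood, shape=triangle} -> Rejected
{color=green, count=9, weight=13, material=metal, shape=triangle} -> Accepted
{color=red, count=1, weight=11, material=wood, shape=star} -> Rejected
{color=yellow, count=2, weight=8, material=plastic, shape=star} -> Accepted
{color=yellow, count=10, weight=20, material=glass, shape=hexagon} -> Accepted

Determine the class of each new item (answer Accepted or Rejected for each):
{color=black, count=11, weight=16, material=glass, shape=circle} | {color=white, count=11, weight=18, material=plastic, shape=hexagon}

Accepted, Accepted

The classifier is using: material is not wood.
Accepted: {color=black, count=11, weight=16, material=glass, shape=circle}, since material is glass. Accepted: {color=white, count=11, weight=18, material=plastic, shape=hexagon}, since material is plastic.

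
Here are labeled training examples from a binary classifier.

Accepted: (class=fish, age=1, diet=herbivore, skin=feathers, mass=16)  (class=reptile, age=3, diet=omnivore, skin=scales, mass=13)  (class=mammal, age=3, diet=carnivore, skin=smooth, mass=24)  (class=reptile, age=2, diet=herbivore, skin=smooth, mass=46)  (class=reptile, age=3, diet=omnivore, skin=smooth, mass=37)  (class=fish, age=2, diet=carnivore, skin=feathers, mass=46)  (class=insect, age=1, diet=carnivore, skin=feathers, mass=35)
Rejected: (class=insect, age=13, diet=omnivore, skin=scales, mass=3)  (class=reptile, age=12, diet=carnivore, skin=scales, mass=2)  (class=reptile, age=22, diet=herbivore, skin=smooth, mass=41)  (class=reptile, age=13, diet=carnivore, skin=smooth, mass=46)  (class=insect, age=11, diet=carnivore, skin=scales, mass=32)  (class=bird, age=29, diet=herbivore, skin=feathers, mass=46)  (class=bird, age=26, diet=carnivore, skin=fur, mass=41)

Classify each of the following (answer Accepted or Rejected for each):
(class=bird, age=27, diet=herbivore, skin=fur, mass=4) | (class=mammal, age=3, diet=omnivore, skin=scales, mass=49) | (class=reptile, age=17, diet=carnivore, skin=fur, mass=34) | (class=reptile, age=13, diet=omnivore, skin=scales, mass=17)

Rejected, Accepted, Rejected, Rejected

The common property of the 'Accepted' items is: age ≤ 3. No 'Rejected' item has it.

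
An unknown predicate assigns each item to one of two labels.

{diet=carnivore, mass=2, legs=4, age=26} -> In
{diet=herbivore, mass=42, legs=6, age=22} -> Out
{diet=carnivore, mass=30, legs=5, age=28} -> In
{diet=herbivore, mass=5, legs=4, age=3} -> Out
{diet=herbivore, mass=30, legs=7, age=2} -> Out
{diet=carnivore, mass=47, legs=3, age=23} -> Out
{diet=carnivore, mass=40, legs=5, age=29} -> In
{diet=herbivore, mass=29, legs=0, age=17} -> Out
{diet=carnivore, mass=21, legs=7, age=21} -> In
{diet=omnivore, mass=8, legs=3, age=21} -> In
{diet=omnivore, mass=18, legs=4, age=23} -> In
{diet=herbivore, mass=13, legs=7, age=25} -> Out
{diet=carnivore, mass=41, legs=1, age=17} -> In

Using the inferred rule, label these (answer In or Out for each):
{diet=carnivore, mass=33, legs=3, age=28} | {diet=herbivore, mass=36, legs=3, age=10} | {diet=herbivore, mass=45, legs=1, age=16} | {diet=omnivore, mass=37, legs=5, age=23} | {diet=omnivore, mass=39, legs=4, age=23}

In, Out, Out, In, In

The classifier is using: diet is not herbivore AND mass ≤ 41.
{diet=carnivore, mass=33, legs=3, age=28} — diet is carnivore, mass = 33, hence In.
{diet=herbivore, mass=36, legs=3, age=10} — diet is herbivore, mass = 36, hence Out.
{diet=herbivore, mass=45, legs=1, age=16} — diet is herbivore, mass = 45, hence Out.
{diet=omnivore, mass=37, legs=5, age=23} — diet is omnivore, mass = 37, hence In.
{diet=omnivore, mass=39, legs=4, age=23} — diet is omnivore, mass = 39, hence In.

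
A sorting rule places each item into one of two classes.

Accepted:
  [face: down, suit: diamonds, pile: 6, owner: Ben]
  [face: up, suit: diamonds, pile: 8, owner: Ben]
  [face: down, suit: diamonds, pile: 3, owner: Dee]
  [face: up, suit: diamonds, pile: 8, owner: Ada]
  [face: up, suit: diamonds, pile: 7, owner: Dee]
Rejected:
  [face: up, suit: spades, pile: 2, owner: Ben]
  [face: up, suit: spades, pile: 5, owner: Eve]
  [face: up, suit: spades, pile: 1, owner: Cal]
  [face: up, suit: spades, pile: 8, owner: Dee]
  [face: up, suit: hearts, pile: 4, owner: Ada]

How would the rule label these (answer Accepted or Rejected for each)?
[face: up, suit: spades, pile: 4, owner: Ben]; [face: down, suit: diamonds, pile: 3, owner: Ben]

Rejected, Accepted

A rule that fits every label: suit is diamonds — true of each 'Accepted' example, false of each 'Rejected' one.
[face: up, suit: spades, pile: 4, owner: Ben]: suit is spades, does not satisfy this → Rejected.
[face: down, suit: diamonds, pile: 3, owner: Ben]: suit is diamonds, matches → Accepted.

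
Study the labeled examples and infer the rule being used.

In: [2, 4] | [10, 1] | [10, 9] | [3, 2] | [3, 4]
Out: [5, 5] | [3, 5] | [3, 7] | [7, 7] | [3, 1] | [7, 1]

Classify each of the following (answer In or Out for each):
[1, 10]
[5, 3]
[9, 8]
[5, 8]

A rule that fits every label: product is even — true of each 'In' example, false of each 'Out' one.
[1, 10]: 1·10 = 10, meets the rule → In.
[5, 3]: 5·3 = 15, doesn't qualify → Out.
[9, 8]: 9·8 = 72, meets the rule → In.
[5, 8]: 5·8 = 40, meets the rule → In.

In, Out, In, In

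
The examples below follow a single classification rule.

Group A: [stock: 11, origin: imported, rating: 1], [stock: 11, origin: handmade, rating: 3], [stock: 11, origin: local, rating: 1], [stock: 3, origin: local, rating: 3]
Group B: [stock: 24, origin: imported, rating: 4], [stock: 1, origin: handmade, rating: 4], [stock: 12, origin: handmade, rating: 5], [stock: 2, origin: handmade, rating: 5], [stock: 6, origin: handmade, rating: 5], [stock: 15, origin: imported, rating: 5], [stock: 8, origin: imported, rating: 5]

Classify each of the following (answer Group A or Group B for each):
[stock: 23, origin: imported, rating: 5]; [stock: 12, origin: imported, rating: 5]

The rule appears to be: rating ≤ 3.
[stock: 23, origin: imported, rating: 5]: rating = 5, lacks this property → Group B.
[stock: 12, origin: imported, rating: 5]: rating = 5, lacks this property → Group B.

Group B, Group B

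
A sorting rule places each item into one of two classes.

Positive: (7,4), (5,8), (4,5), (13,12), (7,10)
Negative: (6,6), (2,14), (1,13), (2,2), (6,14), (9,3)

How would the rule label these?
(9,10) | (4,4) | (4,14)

Positive, Negative, Negative

All 'Positive' examples share one property — sum is odd — and every 'Negative' example lacks it.
(9,10) → 9+10 = 19 → Positive. (4,4) → 4+4 = 8 → Negative. (4,14) → 4+14 = 18 → Negative.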